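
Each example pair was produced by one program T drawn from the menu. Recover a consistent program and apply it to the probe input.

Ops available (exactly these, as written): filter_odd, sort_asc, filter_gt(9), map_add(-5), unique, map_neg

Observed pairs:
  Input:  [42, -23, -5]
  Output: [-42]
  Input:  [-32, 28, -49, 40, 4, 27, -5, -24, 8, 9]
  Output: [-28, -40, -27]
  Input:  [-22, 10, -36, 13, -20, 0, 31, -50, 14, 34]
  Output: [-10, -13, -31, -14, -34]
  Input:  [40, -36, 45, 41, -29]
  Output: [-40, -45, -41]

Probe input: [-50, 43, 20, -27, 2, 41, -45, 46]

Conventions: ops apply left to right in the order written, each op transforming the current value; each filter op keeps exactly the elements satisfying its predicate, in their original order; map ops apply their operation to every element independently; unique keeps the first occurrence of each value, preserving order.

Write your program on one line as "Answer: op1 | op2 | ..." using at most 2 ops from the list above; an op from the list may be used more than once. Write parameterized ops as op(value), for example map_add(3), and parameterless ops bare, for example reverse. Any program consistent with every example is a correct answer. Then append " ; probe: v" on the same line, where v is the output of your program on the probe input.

filter_gt(9) | map_neg ; probe: [-43, -20, -41, -46]

Check, running the answer program on each example:
  [42, -23, -5] -> [42] -> [-42]
  [-32, 28, -49, 40, 4, 27, -5, -24, 8, 9] -> [28, 40, 27] -> [-28, -40, -27]
  [-22, 10, -36, 13, -20, 0, 31, -50, 14, 34] -> [10, 13, 31, 14, 34] -> [-10, -13, -31, -14, -34]
  [40, -36, 45, 41, -29] -> [40, 45, 41] -> [-40, -45, -41]
  probe: [-50, 43, 20, -27, 2, 41, -45, 46] -> [43, 20, 41, 46] -> [-43, -20, -41, -46]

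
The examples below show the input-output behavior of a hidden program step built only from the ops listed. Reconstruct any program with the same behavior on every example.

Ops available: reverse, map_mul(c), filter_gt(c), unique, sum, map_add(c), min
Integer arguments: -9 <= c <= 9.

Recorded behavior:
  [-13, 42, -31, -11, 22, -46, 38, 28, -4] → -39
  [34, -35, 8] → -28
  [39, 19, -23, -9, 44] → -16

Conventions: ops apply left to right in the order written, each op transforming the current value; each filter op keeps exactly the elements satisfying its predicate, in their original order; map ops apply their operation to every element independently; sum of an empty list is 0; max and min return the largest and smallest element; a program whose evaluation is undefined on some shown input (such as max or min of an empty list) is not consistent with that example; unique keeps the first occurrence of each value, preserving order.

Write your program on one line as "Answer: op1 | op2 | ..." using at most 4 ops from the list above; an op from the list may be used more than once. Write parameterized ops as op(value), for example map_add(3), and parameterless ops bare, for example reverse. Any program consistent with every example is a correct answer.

map_add(7) | reverse | min

Check, running the answer program on each example:
  [-13, 42, -31, -11, 22, -46, 38, 28, -4] -> [-6, 49, -24, -4, 29, -39, 45, 35, 3] -> [3, 35, 45, -39, 29, -4, -24, 49, -6] -> -39
  [34, -35, 8] -> [41, -28, 15] -> [15, -28, 41] -> -28
  [39, 19, -23, -9, 44] -> [46, 26, -16, -2, 51] -> [51, -2, -16, 26, 46] -> -16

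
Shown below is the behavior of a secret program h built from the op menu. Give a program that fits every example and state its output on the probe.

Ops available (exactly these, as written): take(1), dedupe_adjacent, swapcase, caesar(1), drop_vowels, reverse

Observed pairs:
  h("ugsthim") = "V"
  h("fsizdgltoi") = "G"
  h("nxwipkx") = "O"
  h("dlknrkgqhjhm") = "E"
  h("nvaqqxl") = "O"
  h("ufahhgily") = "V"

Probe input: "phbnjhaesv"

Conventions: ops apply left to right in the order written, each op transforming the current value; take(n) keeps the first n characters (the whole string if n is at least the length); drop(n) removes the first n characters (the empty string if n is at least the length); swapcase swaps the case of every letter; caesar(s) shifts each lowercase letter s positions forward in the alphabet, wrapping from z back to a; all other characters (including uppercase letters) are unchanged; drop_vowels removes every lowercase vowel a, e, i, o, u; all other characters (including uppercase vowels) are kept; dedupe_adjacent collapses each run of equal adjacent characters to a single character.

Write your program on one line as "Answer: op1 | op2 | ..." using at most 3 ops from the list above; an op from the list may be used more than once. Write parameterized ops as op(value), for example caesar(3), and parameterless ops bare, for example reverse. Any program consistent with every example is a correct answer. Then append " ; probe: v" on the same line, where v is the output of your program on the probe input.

caesar(1) | take(1) | swapcase ; probe: "Q"

Check, running the answer program on each example:
  "ugsthim" -> "vhtuijn" -> "v" -> "V"
  "fsizdgltoi" -> "gtjaehmupj" -> "g" -> "G"
  "nxwipkx" -> "oyxjqly" -> "o" -> "O"
  "dlknrkgqhjhm" -> "emloslhrikin" -> "e" -> "E"
  "nvaqqxl" -> "owbrrym" -> "o" -> "O"
  "ufahhgily" -> "vgbiihjmz" -> "v" -> "V"
  probe: "phbnjhaesv" -> "qicokibftw" -> "q" -> "Q"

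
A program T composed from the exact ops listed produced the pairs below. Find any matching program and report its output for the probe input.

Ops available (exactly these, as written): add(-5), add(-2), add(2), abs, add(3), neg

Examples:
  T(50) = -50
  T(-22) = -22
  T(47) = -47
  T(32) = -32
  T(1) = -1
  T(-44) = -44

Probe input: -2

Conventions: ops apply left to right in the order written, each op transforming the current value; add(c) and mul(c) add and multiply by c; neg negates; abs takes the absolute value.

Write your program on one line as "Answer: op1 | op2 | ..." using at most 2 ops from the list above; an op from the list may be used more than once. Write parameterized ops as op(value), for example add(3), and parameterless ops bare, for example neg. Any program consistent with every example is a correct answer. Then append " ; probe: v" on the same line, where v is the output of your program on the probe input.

abs | neg ; probe: -2

Check, running the answer program on each example:
  50 -> 50 -> -50
  -22 -> 22 -> -22
  47 -> 47 -> -47
  32 -> 32 -> -32
  1 -> 1 -> -1
  -44 -> 44 -> -44
  probe: -2 -> 2 -> -2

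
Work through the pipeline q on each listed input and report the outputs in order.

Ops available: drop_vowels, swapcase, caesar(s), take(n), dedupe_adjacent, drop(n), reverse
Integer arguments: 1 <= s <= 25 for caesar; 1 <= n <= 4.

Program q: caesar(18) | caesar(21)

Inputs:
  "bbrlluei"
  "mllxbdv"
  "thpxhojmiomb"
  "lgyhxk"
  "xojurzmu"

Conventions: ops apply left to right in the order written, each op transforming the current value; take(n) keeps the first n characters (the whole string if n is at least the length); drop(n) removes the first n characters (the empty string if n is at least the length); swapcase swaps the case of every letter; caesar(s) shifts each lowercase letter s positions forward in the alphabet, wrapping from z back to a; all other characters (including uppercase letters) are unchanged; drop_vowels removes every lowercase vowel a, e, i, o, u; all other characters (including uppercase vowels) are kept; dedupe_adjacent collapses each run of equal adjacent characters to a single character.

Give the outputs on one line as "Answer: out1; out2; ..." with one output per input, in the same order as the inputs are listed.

"ooeyyhrv"; "zyykoqi"; "guckubwzvbzo"; "ytlukx"; "kbwhemzh"

Execution, op by op:
  "bbrlluei" -> "ttjddmwa" -> "ooeyyhrv"
  "mllxbdv" -> "eddptvn" -> "zyykoqi"
  "thpxhojmiomb" -> "lzhpzgbeaget" -> "guckubwzvbzo"
  "lgyhxk" -> "dyqzpc" -> "ytlukx"
  "xojurzmu" -> "pgbmjrem" -> "kbwhemzh"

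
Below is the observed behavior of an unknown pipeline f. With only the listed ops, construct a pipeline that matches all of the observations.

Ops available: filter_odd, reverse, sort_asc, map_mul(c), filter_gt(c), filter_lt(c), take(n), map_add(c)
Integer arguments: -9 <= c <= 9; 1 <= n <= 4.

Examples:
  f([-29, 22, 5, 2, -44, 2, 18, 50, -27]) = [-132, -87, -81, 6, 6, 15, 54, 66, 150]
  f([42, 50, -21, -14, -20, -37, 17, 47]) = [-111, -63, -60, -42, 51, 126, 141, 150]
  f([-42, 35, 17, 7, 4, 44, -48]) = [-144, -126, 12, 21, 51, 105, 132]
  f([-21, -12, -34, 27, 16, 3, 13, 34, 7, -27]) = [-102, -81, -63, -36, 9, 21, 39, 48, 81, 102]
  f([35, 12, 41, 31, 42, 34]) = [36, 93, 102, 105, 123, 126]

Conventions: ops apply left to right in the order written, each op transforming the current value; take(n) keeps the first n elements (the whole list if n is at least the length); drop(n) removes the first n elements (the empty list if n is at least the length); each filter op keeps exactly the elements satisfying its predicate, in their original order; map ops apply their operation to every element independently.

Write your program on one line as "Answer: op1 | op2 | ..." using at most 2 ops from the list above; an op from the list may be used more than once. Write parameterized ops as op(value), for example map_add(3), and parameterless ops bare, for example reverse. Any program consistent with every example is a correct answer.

map_mul(3) | sort_asc

Check, running the answer program on each example:
  [-29, 22, 5, 2, -44, 2, 18, 50, -27] -> [-87, 66, 15, 6, -132, 6, 54, 150, -81] -> [-132, -87, -81, 6, 6, 15, 54, 66, 150]
  [42, 50, -21, -14, -20, -37, 17, 47] -> [126, 150, -63, -42, -60, -111, 51, 141] -> [-111, -63, -60, -42, 51, 126, 141, 150]
  [-42, 35, 17, 7, 4, 44, -48] -> [-126, 105, 51, 21, 12, 132, -144] -> [-144, -126, 12, 21, 51, 105, 132]
  [-21, -12, -34, 27, 16, 3, 13, 34, 7, -27] -> [-63, -36, -102, 81, 48, 9, 39, 102, 21, -81] -> [-102, -81, -63, -36, 9, 21, 39, 48, 81, 102]
  [35, 12, 41, 31, 42, 34] -> [105, 36, 123, 93, 126, 102] -> [36, 93, 102, 105, 123, 126]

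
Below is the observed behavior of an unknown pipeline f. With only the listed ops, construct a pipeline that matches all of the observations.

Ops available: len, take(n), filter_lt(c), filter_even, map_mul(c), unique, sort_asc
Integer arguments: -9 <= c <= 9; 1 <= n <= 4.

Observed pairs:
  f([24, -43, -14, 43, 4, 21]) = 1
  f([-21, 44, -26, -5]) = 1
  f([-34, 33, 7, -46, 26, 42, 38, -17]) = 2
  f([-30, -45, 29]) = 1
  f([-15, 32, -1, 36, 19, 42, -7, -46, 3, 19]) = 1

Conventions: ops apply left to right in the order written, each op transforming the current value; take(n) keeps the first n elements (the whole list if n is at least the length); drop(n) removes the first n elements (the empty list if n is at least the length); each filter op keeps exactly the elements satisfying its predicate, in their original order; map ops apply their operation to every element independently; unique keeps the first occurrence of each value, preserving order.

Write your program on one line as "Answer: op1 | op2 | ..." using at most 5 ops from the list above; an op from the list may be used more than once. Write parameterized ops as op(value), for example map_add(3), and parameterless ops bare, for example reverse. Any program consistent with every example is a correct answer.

filter_even | filter_lt(3) | sort_asc | len

Check, running the answer program on each example:
  [24, -43, -14, 43, 4, 21] -> [24, -14, 4] -> [-14] -> [-14] -> 1
  [-21, 44, -26, -5] -> [44, -26] -> [-26] -> [-26] -> 1
  [-34, 33, 7, -46, 26, 42, 38, -17] -> [-34, -46, 26, 42, 38] -> [-34, -46] -> [-46, -34] -> 2
  [-30, -45, 29] -> [-30] -> [-30] -> [-30] -> 1
  [-15, 32, -1, 36, 19, 42, -7, -46, 3, 19] -> [32, 36, 42, -46] -> [-46] -> [-46] -> 1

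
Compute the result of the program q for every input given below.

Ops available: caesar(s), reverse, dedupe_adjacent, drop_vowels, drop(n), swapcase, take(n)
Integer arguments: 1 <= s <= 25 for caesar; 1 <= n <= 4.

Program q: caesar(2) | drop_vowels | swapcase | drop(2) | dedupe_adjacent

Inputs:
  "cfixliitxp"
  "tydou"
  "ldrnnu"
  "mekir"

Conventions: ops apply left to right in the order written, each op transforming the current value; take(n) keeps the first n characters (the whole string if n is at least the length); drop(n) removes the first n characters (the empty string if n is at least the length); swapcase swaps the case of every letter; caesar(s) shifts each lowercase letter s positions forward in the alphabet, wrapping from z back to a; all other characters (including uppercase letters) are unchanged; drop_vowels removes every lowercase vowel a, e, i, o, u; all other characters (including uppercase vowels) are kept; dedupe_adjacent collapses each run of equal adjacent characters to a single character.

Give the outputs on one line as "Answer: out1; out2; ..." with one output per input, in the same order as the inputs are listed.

"ZNKVZR"; "QW"; "TPW"; "KT"

Execution, op by op:
  "cfixliitxp" -> "ehkznkkvzr" -> "hkznkkvzr" -> "HKZNKKVZR" -> "ZNKKVZR" -> "ZNKVZR"
  "tydou" -> "vafqw" -> "vfqw" -> "VFQW" -> "QW" -> "QW"
  "ldrnnu" -> "nftppw" -> "nftppw" -> "NFTPPW" -> "TPPW" -> "TPW"
  "mekir" -> "ogmkt" -> "gmkt" -> "GMKT" -> "KT" -> "KT"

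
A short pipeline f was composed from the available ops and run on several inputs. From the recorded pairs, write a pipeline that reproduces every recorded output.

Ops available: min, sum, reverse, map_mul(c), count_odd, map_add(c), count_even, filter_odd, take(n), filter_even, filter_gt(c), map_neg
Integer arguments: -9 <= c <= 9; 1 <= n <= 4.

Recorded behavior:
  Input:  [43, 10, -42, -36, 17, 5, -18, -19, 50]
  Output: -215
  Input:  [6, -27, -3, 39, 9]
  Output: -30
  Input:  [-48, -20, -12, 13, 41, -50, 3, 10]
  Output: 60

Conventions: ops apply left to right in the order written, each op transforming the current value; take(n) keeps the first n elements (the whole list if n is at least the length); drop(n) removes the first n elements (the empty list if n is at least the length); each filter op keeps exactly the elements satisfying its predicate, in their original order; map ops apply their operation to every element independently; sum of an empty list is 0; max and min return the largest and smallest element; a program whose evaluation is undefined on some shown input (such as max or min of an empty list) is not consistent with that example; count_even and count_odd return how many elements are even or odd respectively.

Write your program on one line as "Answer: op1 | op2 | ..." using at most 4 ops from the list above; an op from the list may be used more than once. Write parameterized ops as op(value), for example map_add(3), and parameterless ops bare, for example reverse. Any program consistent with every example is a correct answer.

map_mul(-5) | take(3) | min

Check, running the answer program on each example:
  [43, 10, -42, -36, 17, 5, -18, -19, 50] -> [-215, -50, 210, 180, -85, -25, 90, 95, -250] -> [-215, -50, 210] -> -215
  [6, -27, -3, 39, 9] -> [-30, 135, 15, -195, -45] -> [-30, 135, 15] -> -30
  [-48, -20, -12, 13, 41, -50, 3, 10] -> [240, 100, 60, -65, -205, 250, -15, -50] -> [240, 100, 60] -> 60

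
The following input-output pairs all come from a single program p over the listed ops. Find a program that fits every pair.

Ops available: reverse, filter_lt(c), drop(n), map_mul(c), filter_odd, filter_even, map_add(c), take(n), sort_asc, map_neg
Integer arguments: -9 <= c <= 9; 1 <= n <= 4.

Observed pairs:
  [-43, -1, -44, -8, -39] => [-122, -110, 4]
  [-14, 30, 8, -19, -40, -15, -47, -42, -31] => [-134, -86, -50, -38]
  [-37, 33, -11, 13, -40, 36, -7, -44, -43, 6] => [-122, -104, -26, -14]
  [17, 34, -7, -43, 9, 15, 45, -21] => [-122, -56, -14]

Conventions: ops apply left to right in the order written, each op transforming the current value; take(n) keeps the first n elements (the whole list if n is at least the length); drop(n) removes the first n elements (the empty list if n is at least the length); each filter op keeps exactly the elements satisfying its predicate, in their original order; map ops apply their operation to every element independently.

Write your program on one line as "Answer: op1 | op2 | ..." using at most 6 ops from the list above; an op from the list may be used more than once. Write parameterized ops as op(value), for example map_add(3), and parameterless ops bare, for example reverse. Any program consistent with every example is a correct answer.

map_mul(-3) | map_neg | filter_lt(1) | sort_asc | filter_odd | map_add(7)

Check, running the answer program on each example:
  [-43, -1, -44, -8, -39] -> [129, 3, 132, 24, 117] -> [-129, -3, -132, -24, -117] -> [-129, -3, -132, -24, -117] -> [-132, -129, -117, -24, -3] -> [-129, -117, -3] -> [-122, -110, 4]
  [-14, 30, 8, -19, -40, -15, -47, -42, -31] -> [42, -90, -24, 57, 120, 45, 141, 126, 93] -> [-42, 90, 24, -57, -120, -45, -141, -126, -93] -> [-42, -57, -120, -45, -141, -126, -93] -> [-141, -126, -120, -93, -57, -45, -42] -> [-141, -93, -57, -45] -> [-134, -86, -50, -38]
  [-37, 33, -11, 13, -40, 36, -7, -44, -43, 6] -> [111, -99, 33, -39, 120, -108, 21, 132, 129, -18] -> [-111, 99, -33, 39, -120, 108, -21, -132, -129, 18] -> [-111, -33, -120, -21, -132, -129] -> [-132, -129, -120, -111, -33, -21] -> [-129, -111, -33, -21] -> [-122, -104, -26, -14]
  [17, 34, -7, -43, 9, 15, 45, -21] -> [-51, -102, 21, 129, -27, -45, -135, 63] -> [51, 102, -21, -129, 27, 45, 135, -63] -> [-21, -129, -63] -> [-129, -63, -21] -> [-129, -63, -21] -> [-122, -56, -14]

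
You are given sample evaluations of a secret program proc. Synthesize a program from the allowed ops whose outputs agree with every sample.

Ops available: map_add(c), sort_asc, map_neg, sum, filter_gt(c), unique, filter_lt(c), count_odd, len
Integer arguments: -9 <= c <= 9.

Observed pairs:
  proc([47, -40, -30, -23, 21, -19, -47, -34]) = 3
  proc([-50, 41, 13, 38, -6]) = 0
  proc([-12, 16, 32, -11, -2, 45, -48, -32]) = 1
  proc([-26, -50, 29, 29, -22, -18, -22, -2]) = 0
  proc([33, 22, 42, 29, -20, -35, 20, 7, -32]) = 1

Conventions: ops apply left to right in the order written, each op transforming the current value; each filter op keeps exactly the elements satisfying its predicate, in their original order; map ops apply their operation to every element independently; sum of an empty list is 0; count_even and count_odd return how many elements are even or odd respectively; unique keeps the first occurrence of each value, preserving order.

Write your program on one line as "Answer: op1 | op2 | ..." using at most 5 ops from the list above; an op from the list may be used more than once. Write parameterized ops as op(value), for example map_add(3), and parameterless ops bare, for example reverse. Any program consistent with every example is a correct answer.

sort_asc | filter_lt(5) | map_add(-2) | count_odd

Check, running the answer program on each example:
  [47, -40, -30, -23, 21, -19, -47, -34] -> [-47, -40, -34, -30, -23, -19, 21, 47] -> [-47, -40, -34, -30, -23, -19] -> [-49, -42, -36, -32, -25, -21] -> 3
  [-50, 41, 13, 38, -6] -> [-50, -6, 13, 38, 41] -> [-50, -6] -> [-52, -8] -> 0
  [-12, 16, 32, -11, -2, 45, -48, -32] -> [-48, -32, -12, -11, -2, 16, 32, 45] -> [-48, -32, -12, -11, -2] -> [-50, -34, -14, -13, -4] -> 1
  [-26, -50, 29, 29, -22, -18, -22, -2] -> [-50, -26, -22, -22, -18, -2, 29, 29] -> [-50, -26, -22, -22, -18, -2] -> [-52, -28, -24, -24, -20, -4] -> 0
  [33, 22, 42, 29, -20, -35, 20, 7, -32] -> [-35, -32, -20, 7, 20, 22, 29, 33, 42] -> [-35, -32, -20] -> [-37, -34, -22] -> 1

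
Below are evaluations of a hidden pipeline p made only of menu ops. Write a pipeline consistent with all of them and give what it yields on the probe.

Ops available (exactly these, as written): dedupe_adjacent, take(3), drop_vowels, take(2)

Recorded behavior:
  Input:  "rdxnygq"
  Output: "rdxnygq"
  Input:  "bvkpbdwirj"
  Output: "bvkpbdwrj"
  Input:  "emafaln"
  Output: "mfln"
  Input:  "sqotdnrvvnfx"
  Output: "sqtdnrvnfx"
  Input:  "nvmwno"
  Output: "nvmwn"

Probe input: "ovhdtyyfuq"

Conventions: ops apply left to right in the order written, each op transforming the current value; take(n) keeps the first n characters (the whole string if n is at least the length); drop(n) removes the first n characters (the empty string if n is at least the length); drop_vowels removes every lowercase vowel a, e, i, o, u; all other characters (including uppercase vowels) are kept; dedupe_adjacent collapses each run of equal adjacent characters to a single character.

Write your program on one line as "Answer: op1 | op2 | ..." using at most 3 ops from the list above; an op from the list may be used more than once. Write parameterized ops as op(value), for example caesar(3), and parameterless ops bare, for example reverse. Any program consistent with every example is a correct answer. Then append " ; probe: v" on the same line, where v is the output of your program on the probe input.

drop_vowels | dedupe_adjacent ; probe: "vhdtyfq"

Check, running the answer program on each example:
  "rdxnygq" -> "rdxnygq" -> "rdxnygq"
  "bvkpbdwirj" -> "bvkpbdwrj" -> "bvkpbdwrj"
  "emafaln" -> "mfln" -> "mfln"
  "sqotdnrvvnfx" -> "sqtdnrvvnfx" -> "sqtdnrvnfx"
  "nvmwno" -> "nvmwn" -> "nvmwn"
  probe: "ovhdtyyfuq" -> "vhdtyyfq" -> "vhdtyfq"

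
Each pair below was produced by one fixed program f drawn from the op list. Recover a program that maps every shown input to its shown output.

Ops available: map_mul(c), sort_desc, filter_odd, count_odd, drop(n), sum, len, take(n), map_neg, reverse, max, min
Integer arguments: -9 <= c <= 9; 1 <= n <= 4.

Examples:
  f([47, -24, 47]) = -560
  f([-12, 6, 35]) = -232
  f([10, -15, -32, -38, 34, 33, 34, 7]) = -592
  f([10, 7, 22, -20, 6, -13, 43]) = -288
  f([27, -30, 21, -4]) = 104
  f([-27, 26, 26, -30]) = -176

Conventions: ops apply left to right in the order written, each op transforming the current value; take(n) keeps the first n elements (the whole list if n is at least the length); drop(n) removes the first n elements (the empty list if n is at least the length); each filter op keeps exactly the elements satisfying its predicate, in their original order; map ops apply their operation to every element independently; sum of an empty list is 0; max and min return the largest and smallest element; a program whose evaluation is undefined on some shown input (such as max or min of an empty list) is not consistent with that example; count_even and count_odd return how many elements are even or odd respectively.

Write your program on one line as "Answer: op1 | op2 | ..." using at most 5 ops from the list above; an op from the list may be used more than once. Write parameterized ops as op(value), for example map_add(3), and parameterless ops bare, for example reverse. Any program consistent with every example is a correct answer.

reverse | take(3) | map_mul(-8) | sum

Check, running the answer program on each example:
  [47, -24, 47] -> [47, -24, 47] -> [47, -24, 47] -> [-376, 192, -376] -> -560
  [-12, 6, 35] -> [35, 6, -12] -> [35, 6, -12] -> [-280, -48, 96] -> -232
  [10, -15, -32, -38, 34, 33, 34, 7] -> [7, 34, 33, 34, -38, -32, -15, 10] -> [7, 34, 33] -> [-56, -272, -264] -> -592
  [10, 7, 22, -20, 6, -13, 43] -> [43, -13, 6, -20, 22, 7, 10] -> [43, -13, 6] -> [-344, 104, -48] -> -288
  [27, -30, 21, -4] -> [-4, 21, -30, 27] -> [-4, 21, -30] -> [32, -168, 240] -> 104
  [-27, 26, 26, -30] -> [-30, 26, 26, -27] -> [-30, 26, 26] -> [240, -208, -208] -> -176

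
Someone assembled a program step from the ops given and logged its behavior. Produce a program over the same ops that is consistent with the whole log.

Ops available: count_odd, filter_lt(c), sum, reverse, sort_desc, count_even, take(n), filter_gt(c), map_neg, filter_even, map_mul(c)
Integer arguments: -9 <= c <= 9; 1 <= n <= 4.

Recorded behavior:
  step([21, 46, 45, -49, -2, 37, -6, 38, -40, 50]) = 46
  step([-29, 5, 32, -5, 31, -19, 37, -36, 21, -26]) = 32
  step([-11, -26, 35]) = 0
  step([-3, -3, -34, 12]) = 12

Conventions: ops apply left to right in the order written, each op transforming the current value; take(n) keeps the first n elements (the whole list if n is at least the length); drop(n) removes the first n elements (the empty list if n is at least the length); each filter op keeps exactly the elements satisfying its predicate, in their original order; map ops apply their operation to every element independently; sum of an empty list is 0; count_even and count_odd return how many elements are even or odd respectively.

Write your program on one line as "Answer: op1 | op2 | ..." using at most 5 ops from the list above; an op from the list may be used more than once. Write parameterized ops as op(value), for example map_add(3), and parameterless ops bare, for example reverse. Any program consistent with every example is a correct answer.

take(4) | filter_gt(-4) | filter_even | sum

Check, running the answer program on each example:
  [21, 46, 45, -49, -2, 37, -6, 38, -40, 50] -> [21, 46, 45, -49] -> [21, 46, 45] -> [46] -> 46
  [-29, 5, 32, -5, 31, -19, 37, -36, 21, -26] -> [-29, 5, 32, -5] -> [5, 32] -> [32] -> 32
  [-11, -26, 35] -> [-11, -26, 35] -> [35] -> [] -> 0
  [-3, -3, -34, 12] -> [-3, -3, -34, 12] -> [-3, -3, 12] -> [12] -> 12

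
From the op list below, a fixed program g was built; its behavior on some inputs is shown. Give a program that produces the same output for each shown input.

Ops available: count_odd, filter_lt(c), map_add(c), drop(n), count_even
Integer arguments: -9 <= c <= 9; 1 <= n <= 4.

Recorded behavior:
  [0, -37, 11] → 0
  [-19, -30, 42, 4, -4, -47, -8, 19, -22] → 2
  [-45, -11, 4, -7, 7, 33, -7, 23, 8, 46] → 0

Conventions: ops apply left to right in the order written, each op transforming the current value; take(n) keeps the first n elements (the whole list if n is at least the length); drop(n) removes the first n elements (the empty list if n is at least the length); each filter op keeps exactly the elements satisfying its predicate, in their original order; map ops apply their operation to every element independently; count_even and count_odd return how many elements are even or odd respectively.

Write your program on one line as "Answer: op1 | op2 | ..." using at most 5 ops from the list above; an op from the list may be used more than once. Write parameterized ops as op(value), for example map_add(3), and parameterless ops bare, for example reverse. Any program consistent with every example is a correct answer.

filter_lt(-1) | drop(2) | drop(1) | count_even

Check, running the answer program on each example:
  [0, -37, 11] -> [-37] -> [] -> [] -> 0
  [-19, -30, 42, 4, -4, -47, -8, 19, -22] -> [-19, -30, -4, -47, -8, -22] -> [-4, -47, -8, -22] -> [-47, -8, -22] -> 2
  [-45, -11, 4, -7, 7, 33, -7, 23, 8, 46] -> [-45, -11, -7, -7] -> [-7, -7] -> [-7] -> 0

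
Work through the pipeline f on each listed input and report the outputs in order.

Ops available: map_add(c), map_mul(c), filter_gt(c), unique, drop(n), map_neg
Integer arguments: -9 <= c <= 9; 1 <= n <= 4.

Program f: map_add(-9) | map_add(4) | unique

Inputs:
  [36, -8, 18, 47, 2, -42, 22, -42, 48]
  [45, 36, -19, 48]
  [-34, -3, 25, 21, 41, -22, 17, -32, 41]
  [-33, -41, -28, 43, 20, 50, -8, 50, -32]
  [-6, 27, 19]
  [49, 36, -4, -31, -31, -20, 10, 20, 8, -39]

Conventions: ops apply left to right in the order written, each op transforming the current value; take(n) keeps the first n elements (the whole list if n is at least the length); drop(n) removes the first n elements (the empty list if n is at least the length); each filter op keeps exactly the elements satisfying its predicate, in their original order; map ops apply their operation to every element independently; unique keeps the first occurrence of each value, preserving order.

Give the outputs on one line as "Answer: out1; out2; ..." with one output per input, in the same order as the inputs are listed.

[31, -13, 13, 42, -3, -47, 17, 43]; [40, 31, -24, 43]; [-39, -8, 20, 16, 36, -27, 12, -37]; [-38, -46, -33, 38, 15, 45, -13, -37]; [-11, 22, 14]; [44, 31, -9, -36, -25, 5, 15, 3, -44]

Execution, op by op:
  [36, -8, 18, 47, 2, -42, 22, -42, 48] -> [27, -17, 9, 38, -7, -51, 13, -51, 39] -> [31, -13, 13, 42, -3, -47, 17, -47, 43] -> [31, -13, 13, 42, -3, -47, 17, 43]
  [45, 36, -19, 48] -> [36, 27, -28, 39] -> [40, 31, -24, 43] -> [40, 31, -24, 43]
  [-34, -3, 25, 21, 41, -22, 17, -32, 41] -> [-43, -12, 16, 12, 32, -31, 8, -41, 32] -> [-39, -8, 20, 16, 36, -27, 12, -37, 36] -> [-39, -8, 20, 16, 36, -27, 12, -37]
  [-33, -41, -28, 43, 20, 50, -8, 50, -32] -> [-42, -50, -37, 34, 11, 41, -17, 41, -41] -> [-38, -46, -33, 38, 15, 45, -13, 45, -37] -> [-38, -46, -33, 38, 15, 45, -13, -37]
  [-6, 27, 19] -> [-15, 18, 10] -> [-11, 22, 14] -> [-11, 22, 14]
  [49, 36, -4, -31, -31, -20, 10, 20, 8, -39] -> [40, 27, -13, -40, -40, -29, 1, 11, -1, -48] -> [44, 31, -9, -36, -36, -25, 5, 15, 3, -44] -> [44, 31, -9, -36, -25, 5, 15, 3, -44]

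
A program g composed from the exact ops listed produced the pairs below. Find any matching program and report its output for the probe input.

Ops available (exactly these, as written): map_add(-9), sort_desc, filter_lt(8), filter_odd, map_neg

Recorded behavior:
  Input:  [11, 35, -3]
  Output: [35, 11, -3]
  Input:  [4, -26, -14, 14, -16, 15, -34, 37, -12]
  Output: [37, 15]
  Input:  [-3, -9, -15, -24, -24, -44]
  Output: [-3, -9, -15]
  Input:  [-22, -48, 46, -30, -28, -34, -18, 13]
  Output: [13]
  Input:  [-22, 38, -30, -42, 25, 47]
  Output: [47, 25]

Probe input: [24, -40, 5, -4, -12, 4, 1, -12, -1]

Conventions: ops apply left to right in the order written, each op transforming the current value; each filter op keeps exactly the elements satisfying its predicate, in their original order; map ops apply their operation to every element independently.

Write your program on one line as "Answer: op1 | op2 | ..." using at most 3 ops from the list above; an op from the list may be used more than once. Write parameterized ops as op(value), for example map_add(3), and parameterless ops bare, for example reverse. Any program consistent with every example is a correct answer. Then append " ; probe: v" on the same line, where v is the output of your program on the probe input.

sort_desc | filter_odd ; probe: [5, 1, -1]

Check, running the answer program on each example:
  [11, 35, -3] -> [35, 11, -3] -> [35, 11, -3]
  [4, -26, -14, 14, -16, 15, -34, 37, -12] -> [37, 15, 14, 4, -12, -14, -16, -26, -34] -> [37, 15]
  [-3, -9, -15, -24, -24, -44] -> [-3, -9, -15, -24, -24, -44] -> [-3, -9, -15]
  [-22, -48, 46, -30, -28, -34, -18, 13] -> [46, 13, -18, -22, -28, -30, -34, -48] -> [13]
  [-22, 38, -30, -42, 25, 47] -> [47, 38, 25, -22, -30, -42] -> [47, 25]
  probe: [24, -40, 5, -4, -12, 4, 1, -12, -1] -> [24, 5, 4, 1, -1, -4, -12, -12, -40] -> [5, 1, -1]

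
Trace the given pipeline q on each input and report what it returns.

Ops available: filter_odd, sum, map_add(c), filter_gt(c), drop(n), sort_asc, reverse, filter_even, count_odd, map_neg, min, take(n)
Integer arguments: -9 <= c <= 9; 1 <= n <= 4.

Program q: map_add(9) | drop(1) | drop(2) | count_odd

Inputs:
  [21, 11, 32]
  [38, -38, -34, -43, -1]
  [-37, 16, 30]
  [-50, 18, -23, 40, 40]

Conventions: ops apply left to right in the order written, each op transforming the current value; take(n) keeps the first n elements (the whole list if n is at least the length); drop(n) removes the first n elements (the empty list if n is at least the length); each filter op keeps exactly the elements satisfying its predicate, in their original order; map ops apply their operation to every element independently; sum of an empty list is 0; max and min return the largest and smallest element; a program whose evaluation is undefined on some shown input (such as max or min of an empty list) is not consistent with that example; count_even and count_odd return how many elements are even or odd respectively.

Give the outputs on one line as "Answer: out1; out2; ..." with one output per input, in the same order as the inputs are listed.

Execution, op by op:
  [21, 11, 32] -> [30, 20, 41] -> [20, 41] -> [] -> 0
  [38, -38, -34, -43, -1] -> [47, -29, -25, -34, 8] -> [-29, -25, -34, 8] -> [-34, 8] -> 0
  [-37, 16, 30] -> [-28, 25, 39] -> [25, 39] -> [] -> 0
  [-50, 18, -23, 40, 40] -> [-41, 27, -14, 49, 49] -> [27, -14, 49, 49] -> [49, 49] -> 2

0; 0; 0; 2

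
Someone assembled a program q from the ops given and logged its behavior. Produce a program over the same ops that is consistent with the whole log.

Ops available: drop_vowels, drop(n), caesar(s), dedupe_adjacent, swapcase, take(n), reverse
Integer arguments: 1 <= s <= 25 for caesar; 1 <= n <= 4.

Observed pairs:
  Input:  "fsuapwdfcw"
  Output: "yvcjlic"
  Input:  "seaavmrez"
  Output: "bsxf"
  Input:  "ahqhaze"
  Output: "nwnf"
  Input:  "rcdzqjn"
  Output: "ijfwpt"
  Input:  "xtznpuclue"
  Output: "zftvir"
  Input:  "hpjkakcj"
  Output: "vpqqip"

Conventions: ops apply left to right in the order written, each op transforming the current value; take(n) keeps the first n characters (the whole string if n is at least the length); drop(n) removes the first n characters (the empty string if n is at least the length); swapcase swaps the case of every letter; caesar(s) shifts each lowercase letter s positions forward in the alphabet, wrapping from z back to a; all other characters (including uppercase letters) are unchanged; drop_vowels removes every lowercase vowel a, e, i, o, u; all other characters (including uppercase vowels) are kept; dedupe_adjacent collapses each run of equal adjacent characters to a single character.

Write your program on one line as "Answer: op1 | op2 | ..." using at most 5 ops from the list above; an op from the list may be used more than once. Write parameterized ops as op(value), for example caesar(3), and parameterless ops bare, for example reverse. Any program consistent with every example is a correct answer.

drop(1) | drop_vowels | caesar(20) | caesar(12)

Check, running the answer program on each example:
  "fsuapwdfcw" -> "suapwdfcw" -> "spwdfcw" -> "mjqxzwq" -> "yvcjlic"
  "seaavmrez" -> "eaavmrez" -> "vmrz" -> "pglt" -> "bsxf"
  "ahqhaze" -> "hqhaze" -> "hqhz" -> "bkbt" -> "nwnf"
  "rcdzqjn" -> "cdzqjn" -> "cdzqjn" -> "wxtkdh" -> "ijfwpt"
  "xtznpuclue" -> "tznpuclue" -> "tznpcl" -> "nthjwf" -> "zftvir"
  "hpjkakcj" -> "pjkakcj" -> "pjkkcj" -> "jdeewd" -> "vpqqip"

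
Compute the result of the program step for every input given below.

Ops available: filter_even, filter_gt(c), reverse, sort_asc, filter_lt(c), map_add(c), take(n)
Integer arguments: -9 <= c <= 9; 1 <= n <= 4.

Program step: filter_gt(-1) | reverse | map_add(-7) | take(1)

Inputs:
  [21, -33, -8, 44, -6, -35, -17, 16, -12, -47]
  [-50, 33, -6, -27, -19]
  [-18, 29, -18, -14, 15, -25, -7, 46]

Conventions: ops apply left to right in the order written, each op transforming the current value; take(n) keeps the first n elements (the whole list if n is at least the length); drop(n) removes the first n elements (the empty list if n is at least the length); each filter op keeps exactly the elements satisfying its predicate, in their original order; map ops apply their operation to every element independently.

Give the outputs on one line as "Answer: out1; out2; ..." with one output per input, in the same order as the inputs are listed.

Execution, op by op:
  [21, -33, -8, 44, -6, -35, -17, 16, -12, -47] -> [21, 44, 16] -> [16, 44, 21] -> [9, 37, 14] -> [9]
  [-50, 33, -6, -27, -19] -> [33] -> [33] -> [26] -> [26]
  [-18, 29, -18, -14, 15, -25, -7, 46] -> [29, 15, 46] -> [46, 15, 29] -> [39, 8, 22] -> [39]

[9]; [26]; [39]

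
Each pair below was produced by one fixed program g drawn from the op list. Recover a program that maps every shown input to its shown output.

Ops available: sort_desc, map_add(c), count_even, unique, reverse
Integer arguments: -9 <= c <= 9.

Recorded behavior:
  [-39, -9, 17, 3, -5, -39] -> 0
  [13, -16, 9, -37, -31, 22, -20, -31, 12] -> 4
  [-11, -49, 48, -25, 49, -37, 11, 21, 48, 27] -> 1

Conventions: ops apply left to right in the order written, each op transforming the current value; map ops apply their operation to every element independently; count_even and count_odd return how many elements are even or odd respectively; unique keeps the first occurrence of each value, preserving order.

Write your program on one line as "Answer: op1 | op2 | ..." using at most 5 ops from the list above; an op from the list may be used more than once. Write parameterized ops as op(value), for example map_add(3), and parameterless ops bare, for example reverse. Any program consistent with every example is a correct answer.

sort_desc | reverse | unique | count_even

Check, running the answer program on each example:
  [-39, -9, 17, 3, -5, -39] -> [17, 3, -5, -9, -39, -39] -> [-39, -39, -9, -5, 3, 17] -> [-39, -9, -5, 3, 17] -> 0
  [13, -16, 9, -37, -31, 22, -20, -31, 12] -> [22, 13, 12, 9, -16, -20, -31, -31, -37] -> [-37, -31, -31, -20, -16, 9, 12, 13, 22] -> [-37, -31, -20, -16, 9, 12, 13, 22] -> 4
  [-11, -49, 48, -25, 49, -37, 11, 21, 48, 27] -> [49, 48, 48, 27, 21, 11, -11, -25, -37, -49] -> [-49, -37, -25, -11, 11, 21, 27, 48, 48, 49] -> [-49, -37, -25, -11, 11, 21, 27, 48, 49] -> 1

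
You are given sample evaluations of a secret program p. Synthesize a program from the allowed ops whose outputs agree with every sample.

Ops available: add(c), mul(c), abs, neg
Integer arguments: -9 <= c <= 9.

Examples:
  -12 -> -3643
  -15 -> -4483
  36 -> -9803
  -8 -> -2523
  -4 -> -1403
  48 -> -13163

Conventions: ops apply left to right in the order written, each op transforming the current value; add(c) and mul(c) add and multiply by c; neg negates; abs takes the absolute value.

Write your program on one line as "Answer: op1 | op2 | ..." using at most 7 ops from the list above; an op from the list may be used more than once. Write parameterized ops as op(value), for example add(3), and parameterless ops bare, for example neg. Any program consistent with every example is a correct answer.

mul(5) | add(-5) | abs | mul(8) | mul(-7) | add(-3)

Check, running the answer program on each example:
  -12 -> -60 -> -65 -> 65 -> 520 -> -3640 -> -3643
  -15 -> -75 -> -80 -> 80 -> 640 -> -4480 -> -4483
  36 -> 180 -> 175 -> 175 -> 1400 -> -9800 -> -9803
  -8 -> -40 -> -45 -> 45 -> 360 -> -2520 -> -2523
  -4 -> -20 -> -25 -> 25 -> 200 -> -1400 -> -1403
  48 -> 240 -> 235 -> 235 -> 1880 -> -13160 -> -13163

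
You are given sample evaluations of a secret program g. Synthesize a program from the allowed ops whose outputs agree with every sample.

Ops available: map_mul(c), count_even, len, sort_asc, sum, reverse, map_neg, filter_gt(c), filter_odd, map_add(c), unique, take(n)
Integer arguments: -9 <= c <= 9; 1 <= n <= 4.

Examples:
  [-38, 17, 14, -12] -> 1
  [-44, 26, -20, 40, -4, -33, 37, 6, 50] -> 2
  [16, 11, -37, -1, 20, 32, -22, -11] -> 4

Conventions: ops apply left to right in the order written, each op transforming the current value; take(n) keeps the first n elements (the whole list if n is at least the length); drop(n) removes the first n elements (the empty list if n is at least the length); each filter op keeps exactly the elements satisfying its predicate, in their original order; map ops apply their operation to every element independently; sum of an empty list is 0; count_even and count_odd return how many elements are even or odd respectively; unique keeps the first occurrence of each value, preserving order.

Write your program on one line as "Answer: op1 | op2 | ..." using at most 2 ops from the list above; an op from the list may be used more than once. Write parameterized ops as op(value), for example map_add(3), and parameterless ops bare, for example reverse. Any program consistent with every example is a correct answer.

map_add(3) | count_even

Check, running the answer program on each example:
  [-38, 17, 14, -12] -> [-35, 20, 17, -9] -> 1
  [-44, 26, -20, 40, -4, -33, 37, 6, 50] -> [-41, 29, -17, 43, -1, -30, 40, 9, 53] -> 2
  [16, 11, -37, -1, 20, 32, -22, -11] -> [19, 14, -34, 2, 23, 35, -19, -8] -> 4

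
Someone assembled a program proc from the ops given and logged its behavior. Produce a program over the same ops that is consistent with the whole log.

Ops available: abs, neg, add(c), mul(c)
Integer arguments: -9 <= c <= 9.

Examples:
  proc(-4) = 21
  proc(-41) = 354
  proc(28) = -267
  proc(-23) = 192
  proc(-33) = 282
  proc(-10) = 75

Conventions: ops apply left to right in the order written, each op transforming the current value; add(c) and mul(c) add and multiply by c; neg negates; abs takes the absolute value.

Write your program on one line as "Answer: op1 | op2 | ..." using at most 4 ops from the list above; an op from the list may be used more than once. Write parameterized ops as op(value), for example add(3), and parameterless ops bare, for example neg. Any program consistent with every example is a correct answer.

mul(-9) | add(-6) | add(-9)

Check, running the answer program on each example:
  -4 -> 36 -> 30 -> 21
  -41 -> 369 -> 363 -> 354
  28 -> -252 -> -258 -> -267
  -23 -> 207 -> 201 -> 192
  -33 -> 297 -> 291 -> 282
  -10 -> 90 -> 84 -> 75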